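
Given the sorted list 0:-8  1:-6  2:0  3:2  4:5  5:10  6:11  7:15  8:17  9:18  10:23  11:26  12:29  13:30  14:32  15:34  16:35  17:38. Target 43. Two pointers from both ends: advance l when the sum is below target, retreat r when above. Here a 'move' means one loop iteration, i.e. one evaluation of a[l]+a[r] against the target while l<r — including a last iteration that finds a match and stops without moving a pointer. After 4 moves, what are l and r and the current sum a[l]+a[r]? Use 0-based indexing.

l=4, r=17, sum=43

[0,17] -8+38=30 <43 → l++
[1,17] -6+38=32 <43 → l++
[2,17] 0+38=38 <43 → l++
[3,17] 2+38=40 <43 → l++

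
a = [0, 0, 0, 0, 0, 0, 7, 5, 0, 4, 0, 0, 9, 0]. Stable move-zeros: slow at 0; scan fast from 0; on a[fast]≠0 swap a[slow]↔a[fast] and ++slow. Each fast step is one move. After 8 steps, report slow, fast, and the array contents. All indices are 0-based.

slow=2, fast=8, a=[7, 5, 0, 0, 0, 0, 0, 0, 0, 4, 0, 0, 9, 0]

(s=0,f=0) a[fast]=0 → fast++
(s=0,f=1) a[fast]=0 → fast++
(s=0,f=2) a[fast]=0 → fast++
(s=0,f=3) a[fast]=0 → fast++
(s=0,f=4) a[fast]=0 → fast++
(s=0,f=5) a[fast]=0 → fast++
(s=0,f=6) a[fast]=7≠0 swap→a[0]=7 → slow++,fast++
(s=1,f=7) a[fast]=5≠0 swap→a[1]=5 → slow++,fast++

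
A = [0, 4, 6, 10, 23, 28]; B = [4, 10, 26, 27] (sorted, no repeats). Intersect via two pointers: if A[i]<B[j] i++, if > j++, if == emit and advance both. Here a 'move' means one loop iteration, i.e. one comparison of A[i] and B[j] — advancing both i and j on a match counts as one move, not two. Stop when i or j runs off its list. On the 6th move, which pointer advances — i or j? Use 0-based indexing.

j

[i=0,j=0] 0<4 → i++
[i=1,j=0] 4==4 emit → i++,j++
[i=2,j=1] 6<10 → i++
[i=3,j=1] 10==10 emit → i++,j++
[i=4,j=2] 23<26 → i++
[i=5,j=2] 28>26 → j++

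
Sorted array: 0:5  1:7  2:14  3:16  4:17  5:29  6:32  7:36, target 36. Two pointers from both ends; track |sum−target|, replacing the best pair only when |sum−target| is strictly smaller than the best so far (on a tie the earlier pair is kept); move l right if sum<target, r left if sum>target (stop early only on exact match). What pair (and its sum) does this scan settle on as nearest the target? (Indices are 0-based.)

pair (7, 29) with sum 36 (|Δ|=0)

l=0 r=7: 5+36=41 d=5 *, r--
l=0 r=6: 5+32=37 d=1 *, r--
l=0 r=5: 5+29=34 d=2, l++
l=1 r=5: 7+29=36 d=0 *, stop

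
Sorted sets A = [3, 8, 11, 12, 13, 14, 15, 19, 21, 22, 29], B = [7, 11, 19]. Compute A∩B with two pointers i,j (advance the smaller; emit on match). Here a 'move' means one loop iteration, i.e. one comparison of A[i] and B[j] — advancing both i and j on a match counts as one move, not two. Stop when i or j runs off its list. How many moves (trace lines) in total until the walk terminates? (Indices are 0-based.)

i=0 j=0: 3<7, i++
i=1 j=0: 8>7, j++
i=1 j=1: 8<11, i++
i=2 j=1: 11==11 emit, i++,j++
i=3 j=2: 12<19, i++
i=4 j=2: 13<19, i++
i=5 j=2: 14<19, i++
i=6 j=2: 15<19, i++
i=7 j=2: 19==19 emit, i++,j++

9 moves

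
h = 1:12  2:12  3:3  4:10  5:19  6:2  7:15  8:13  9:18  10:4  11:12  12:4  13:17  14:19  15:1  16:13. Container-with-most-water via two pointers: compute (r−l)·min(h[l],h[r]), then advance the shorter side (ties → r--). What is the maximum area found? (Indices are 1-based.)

l=1 r=16: min(12,13)*15=180 best=180 *, l++
l=2 r=16: min(12,13)*14=168 best=180, l++
l=3 r=16: min(3,13)*13=39 best=180, l++
l=4 r=16: min(10,13)*12=120 best=180, l++
l=5 r=16: min(19,13)*11=143 best=180, r--
l=5 r=15: min(19,1)*10=10 best=180, r--
l=5 r=14: min(19,19)*9=171 best=180, r--
l=5 r=13: min(19,17)*8=136 best=180, r--
l=5 r=12: min(19,4)*7=28 best=180, r--
l=5 r=11: min(19,12)*6=72 best=180, r--
l=5 r=10: min(19,4)*5=20 best=180, r--
l=5 r=9: min(19,18)*4=72 best=180, r--
l=5 r=8: min(19,13)*3=39 best=180, r--
l=5 r=7: min(19,15)*2=30 best=180, r--
l=5 r=6: min(19,2)*1=2 best=180, r--

max area = 180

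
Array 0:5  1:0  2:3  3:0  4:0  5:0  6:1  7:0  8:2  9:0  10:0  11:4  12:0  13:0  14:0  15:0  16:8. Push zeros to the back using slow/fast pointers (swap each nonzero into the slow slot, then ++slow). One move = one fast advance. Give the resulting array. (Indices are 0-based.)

[5, 3, 1, 2, 4, 8, 0, 0, 0, 0, 0, 0, 0, 0, 0, 0, 0]

slow=0 fast=0: a[fast]=5≠0 swap→a[0]=5, slow++,fast++
slow=1 fast=1: a[fast]=0, fast++
slow=1 fast=2: a[fast]=3≠0 swap→a[1]=3, slow++,fast++
slow=2 fast=3: a[fast]=0, fast++
slow=2 fast=4: a[fast]=0, fast++
slow=2 fast=5: a[fast]=0, fast++
slow=2 fast=6: a[fast]=1≠0 swap→a[2]=1, slow++,fast++
slow=3 fast=7: a[fast]=0, fast++
slow=3 fast=8: a[fast]=2≠0 swap→a[3]=2, slow++,fast++
slow=4 fast=9: a[fast]=0, fast++
slow=4 fast=10: a[fast]=0, fast++
slow=4 fast=11: a[fast]=4≠0 swap→a[4]=4, slow++,fast++
slow=5 fast=12: a[fast]=0, fast++
slow=5 fast=13: a[fast]=0, fast++
slow=5 fast=14: a[fast]=0, fast++
slow=5 fast=15: a[fast]=0, fast++
slow=5 fast=16: a[fast]=8≠0 swap→a[5]=8, slow++,fast++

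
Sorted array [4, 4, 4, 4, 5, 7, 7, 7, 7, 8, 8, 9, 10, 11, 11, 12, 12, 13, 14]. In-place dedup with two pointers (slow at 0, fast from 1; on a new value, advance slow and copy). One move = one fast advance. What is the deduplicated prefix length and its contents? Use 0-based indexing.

slow=0 fast=1: a[fast]=4=a[slow] dup, fast++
slow=0 fast=2: a[fast]=4=a[slow] dup, fast++
slow=0 fast=3: a[fast]=4=a[slow] dup, fast++
slow=0 fast=4: a[fast]=5≠a[slow]=4 write a[1]=5, slow++,fast++
slow=1 fast=5: a[fast]=7≠a[slow]=5 write a[2]=7, slow++,fast++
slow=2 fast=6: a[fast]=7=a[slow] dup, fast++
slow=2 fast=7: a[fast]=7=a[slow] dup, fast++
slow=2 fast=8: a[fast]=7=a[slow] dup, fast++
slow=2 fast=9: a[fast]=8≠a[slow]=7 write a[3]=8, slow++,fast++
slow=3 fast=10: a[fast]=8=a[slow] dup, fast++
slow=3 fast=11: a[fast]=9≠a[slow]=8 write a[4]=9, slow++,fast++
slow=4 fast=12: a[fast]=10≠a[slow]=9 write a[5]=10, slow++,fast++
slow=5 fast=13: a[fast]=11≠a[slow]=10 write a[6]=11, slow++,fast++
slow=6 fast=14: a[fast]=11=a[slow] dup, fast++
slow=6 fast=15: a[fast]=12≠a[slow]=11 write a[7]=12, slow++,fast++
slow=7 fast=16: a[fast]=12=a[slow] dup, fast++
slow=7 fast=17: a[fast]=13≠a[slow]=12 write a[8]=13, slow++,fast++
slow=8 fast=18: a[fast]=14≠a[slow]=13 write a[9]=14, slow++,fast++

length 10; prefix = [4, 5, 7, 8, 9, 10, 11, 12, 13, 14]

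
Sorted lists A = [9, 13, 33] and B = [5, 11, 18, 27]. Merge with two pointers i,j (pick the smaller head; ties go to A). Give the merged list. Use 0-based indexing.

[i=0,j=0] A[i]=9>B[j]=5 take 5 → j++
[i=0,j=1] A[i]=9<=B[j]=11 take 9 → i++
[i=1,j=1] A[i]=13>B[j]=11 take 11 → j++
[i=1,j=2] A[i]=13<=B[j]=18 take 13 → i++
[i=2,j=2] A[i]=33>B[j]=18 take 18 → j++
[i=2,j=3] A[i]=33>B[j]=27 take 27 → j++
[i=2,j=4] B done, take A[i]=33 → i++

[5, 9, 11, 13, 18, 27, 33]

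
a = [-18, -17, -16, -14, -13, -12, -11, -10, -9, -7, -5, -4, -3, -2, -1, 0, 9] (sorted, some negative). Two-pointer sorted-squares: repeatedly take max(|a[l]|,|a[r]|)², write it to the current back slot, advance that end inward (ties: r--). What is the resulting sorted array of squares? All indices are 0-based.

[0, 1, 4, 9, 16, 25, 49, 81, 81, 100, 121, 144, 169, 196, 256, 289, 324]

l=0 r=16: |-18|>|9| out[16]=324, l++
l=1 r=16: |-17|>|9| out[15]=289, l++
l=2 r=16: |-16|>|9| out[14]=256, l++
l=3 r=16: |-14|>|9| out[13]=196, l++
l=4 r=16: |-13|>|9| out[12]=169, l++
l=5 r=16: |-12|>|9| out[11]=144, l++
l=6 r=16: |-11|>|9| out[10]=121, l++
l=7 r=16: |-10|>|9| out[9]=100, l++
l=8 r=16: |-9|<=|9| out[8]=81, r--
l=8 r=15: |-9|>|0| out[7]=81, l++
l=9 r=15: |-7|>|0| out[6]=49, l++
l=10 r=15: |-5|>|0| out[5]=25, l++
l=11 r=15: |-4|>|0| out[4]=16, l++
l=12 r=15: |-3|>|0| out[3]=9, l++
l=13 r=15: |-2|>|0| out[2]=4, l++
l=14 r=15: |-1|>|0| out[1]=1, l++
l=15 r=15: |0|<=|0| out[0]=0, r--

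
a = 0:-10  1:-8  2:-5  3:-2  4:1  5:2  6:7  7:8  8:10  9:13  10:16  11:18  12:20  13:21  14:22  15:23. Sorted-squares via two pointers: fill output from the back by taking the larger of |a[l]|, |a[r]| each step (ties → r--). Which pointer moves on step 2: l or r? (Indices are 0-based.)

r

l=0 r=15: |-10|<=|23| out[15]=529, r--
l=0 r=14: |-10|<=|22| out[14]=484, r--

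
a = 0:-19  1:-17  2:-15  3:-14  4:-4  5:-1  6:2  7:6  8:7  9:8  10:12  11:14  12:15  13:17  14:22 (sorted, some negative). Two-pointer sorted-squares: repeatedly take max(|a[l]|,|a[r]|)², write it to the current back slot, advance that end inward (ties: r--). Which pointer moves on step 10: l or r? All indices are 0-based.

r

l=0 r=14: |-19|<=|22| out[14]=484, r--
l=0 r=13: |-19|>|17| out[13]=361, l++
l=1 r=13: |-17|<=|17| out[12]=289, r--
l=1 r=12: |-17|>|15| out[11]=289, l++
l=2 r=12: |-15|<=|15| out[10]=225, r--
l=2 r=11: |-15|>|14| out[9]=225, l++
l=3 r=11: |-14|<=|14| out[8]=196, r--
l=3 r=10: |-14|>|12| out[7]=196, l++
l=4 r=10: |-4|<=|12| out[6]=144, r--
l=4 r=9: |-4|<=|8| out[5]=64, r--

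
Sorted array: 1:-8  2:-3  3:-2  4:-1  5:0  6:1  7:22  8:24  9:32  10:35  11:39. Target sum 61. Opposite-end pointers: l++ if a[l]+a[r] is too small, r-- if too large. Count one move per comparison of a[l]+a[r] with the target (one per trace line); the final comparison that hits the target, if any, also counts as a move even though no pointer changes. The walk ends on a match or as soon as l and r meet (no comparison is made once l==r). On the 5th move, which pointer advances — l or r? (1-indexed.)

l

[1,11] -8+39=31 <61 → l++
[2,11] -3+39=36 <61 → l++
[3,11] -2+39=37 <61 → l++
[4,11] -1+39=38 <61 → l++
[5,11] 0+39=39 <61 → l++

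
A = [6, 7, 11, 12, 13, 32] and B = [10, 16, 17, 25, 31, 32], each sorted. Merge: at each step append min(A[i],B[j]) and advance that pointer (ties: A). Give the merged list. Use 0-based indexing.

[6, 7, 10, 11, 12, 13, 16, 17, 25, 31, 32, 32]

i=0 j=0: A[i]=6<=B[j]=10 take 6, i++
i=1 j=0: A[i]=7<=B[j]=10 take 7, i++
i=2 j=0: A[i]=11>B[j]=10 take 10, j++
i=2 j=1: A[i]=11<=B[j]=16 take 11, i++
i=3 j=1: A[i]=12<=B[j]=16 take 12, i++
i=4 j=1: A[i]=13<=B[j]=16 take 13, i++
i=5 j=1: A[i]=32>B[j]=16 take 16, j++
i=5 j=2: A[i]=32>B[j]=17 take 17, j++
i=5 j=3: A[i]=32>B[j]=25 take 25, j++
i=5 j=4: A[i]=32>B[j]=31 take 31, j++
i=5 j=5: A[i]=32<=B[j]=32 take 32, i++
i=6 j=5: A done, take B[j]=32, j++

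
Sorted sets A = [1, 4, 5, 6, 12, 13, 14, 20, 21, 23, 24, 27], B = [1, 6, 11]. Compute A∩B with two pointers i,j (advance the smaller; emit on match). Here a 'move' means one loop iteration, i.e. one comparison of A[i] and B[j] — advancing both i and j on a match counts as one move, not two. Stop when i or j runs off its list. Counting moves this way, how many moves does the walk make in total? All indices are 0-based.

[i=0,j=0] 1==1 emit → i++,j++
[i=1,j=1] 4<6 → i++
[i=2,j=1] 5<6 → i++
[i=3,j=1] 6==6 emit → i++,j++
[i=4,j=2] 12>11 → j++

5 moves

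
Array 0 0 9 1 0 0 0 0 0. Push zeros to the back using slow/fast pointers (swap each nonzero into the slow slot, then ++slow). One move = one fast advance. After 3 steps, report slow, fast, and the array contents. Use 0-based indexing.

slow=1, fast=3, a=[9, 0, 0, 1, 0, 0, 0, 0, 0]

slow=0 fast=0: a[fast]=0, fast++
slow=0 fast=1: a[fast]=0, fast++
slow=0 fast=2: a[fast]=9≠0 swap→a[0]=9, slow++,fast++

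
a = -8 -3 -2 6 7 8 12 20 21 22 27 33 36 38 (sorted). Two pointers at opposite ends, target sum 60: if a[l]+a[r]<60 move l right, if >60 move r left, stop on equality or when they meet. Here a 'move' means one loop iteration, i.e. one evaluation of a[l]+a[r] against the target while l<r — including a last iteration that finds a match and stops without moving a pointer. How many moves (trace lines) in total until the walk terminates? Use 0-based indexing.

l=0 r=13: -8+38=30 <60, l++
l=1 r=13: -3+38=35 <60, l++
l=2 r=13: -2+38=36 <60, l++
l=3 r=13: 6+38=44 <60, l++
l=4 r=13: 7+38=45 <60, l++
l=5 r=13: 8+38=46 <60, l++
l=6 r=13: 12+38=50 <60, l++
l=7 r=13: 20+38=58 <60, l++
l=8 r=13: 21+38=59 <60, l++
l=9 r=13: 22+38=60, found

10 moves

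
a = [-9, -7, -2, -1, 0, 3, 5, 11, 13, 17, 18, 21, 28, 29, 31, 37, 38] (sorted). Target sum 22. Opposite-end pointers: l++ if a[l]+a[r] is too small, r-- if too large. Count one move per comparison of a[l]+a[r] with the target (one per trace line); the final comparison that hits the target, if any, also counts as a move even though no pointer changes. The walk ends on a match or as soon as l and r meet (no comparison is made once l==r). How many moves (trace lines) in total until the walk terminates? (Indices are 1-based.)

3 moves

[1,17] -9+38=29 >22 → r--
[1,16] -9+37=28 >22 → r--
[1,15] -9+31=22 → found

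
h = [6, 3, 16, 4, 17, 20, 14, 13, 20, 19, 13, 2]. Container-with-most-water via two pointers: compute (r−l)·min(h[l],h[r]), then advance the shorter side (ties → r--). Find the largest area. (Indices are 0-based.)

l=0 r=11: min(6,2)*11=22 best=22 *, r--
l=0 r=10: min(6,13)*10=60 best=60 *, l++
l=1 r=10: min(3,13)*9=27 best=60, l++
l=2 r=10: min(16,13)*8=104 best=104 *, r--
l=2 r=9: min(16,19)*7=112 best=112 *, l++
l=3 r=9: min(4,19)*6=24 best=112, l++
l=4 r=9: min(17,19)*5=85 best=112, l++
l=5 r=9: min(20,19)*4=76 best=112, r--
l=5 r=8: min(20,20)*3=60 best=112, r--
l=5 r=7: min(20,13)*2=26 best=112, r--
l=5 r=6: min(20,14)*1=14 best=112, r--

max area = 112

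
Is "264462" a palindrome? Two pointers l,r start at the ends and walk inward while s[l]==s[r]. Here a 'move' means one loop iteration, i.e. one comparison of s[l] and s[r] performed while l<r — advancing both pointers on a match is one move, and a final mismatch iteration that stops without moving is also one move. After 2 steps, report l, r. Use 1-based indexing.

[1,6] '2'=='2' → l++,r--
[2,5] '6'=='6' → l++,r--

l=3, r=4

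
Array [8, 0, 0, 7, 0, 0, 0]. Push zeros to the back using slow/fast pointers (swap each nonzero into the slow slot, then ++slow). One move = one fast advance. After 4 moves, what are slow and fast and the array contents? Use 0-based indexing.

slow=2, fast=4, a=[8, 7, 0, 0, 0, 0, 0]

slow=0 fast=0: a[fast]=8≠0 swap→a[0]=8, slow++,fast++
slow=1 fast=1: a[fast]=0, fast++
slow=1 fast=2: a[fast]=0, fast++
slow=1 fast=3: a[fast]=7≠0 swap→a[1]=7, slow++,fast++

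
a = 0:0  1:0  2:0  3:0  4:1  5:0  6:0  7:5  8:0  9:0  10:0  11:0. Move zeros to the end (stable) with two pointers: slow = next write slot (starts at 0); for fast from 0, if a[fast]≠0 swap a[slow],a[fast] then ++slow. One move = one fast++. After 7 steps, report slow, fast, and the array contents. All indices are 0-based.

slow=0 fast=0: a[fast]=0, fast++
slow=0 fast=1: a[fast]=0, fast++
slow=0 fast=2: a[fast]=0, fast++
slow=0 fast=3: a[fast]=0, fast++
slow=0 fast=4: a[fast]=1≠0 swap→a[0]=1, slow++,fast++
slow=1 fast=5: a[fast]=0, fast++
slow=1 fast=6: a[fast]=0, fast++

slow=1, fast=7, a=[1, 0, 0, 0, 0, 0, 0, 5, 0, 0, 0, 0]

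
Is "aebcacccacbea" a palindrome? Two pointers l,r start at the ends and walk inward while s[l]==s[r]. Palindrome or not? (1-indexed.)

l=1 r=13: 'a'=='a', l++,r--
l=2 r=12: 'e'=='e', l++,r--
l=3 r=11: 'b'=='b', l++,r--
l=4 r=10: 'c'=='c', l++,r--
l=5 r=9: 'a'=='a', l++,r--
l=6 r=8: 'c'=='c', l++,r--

palindrome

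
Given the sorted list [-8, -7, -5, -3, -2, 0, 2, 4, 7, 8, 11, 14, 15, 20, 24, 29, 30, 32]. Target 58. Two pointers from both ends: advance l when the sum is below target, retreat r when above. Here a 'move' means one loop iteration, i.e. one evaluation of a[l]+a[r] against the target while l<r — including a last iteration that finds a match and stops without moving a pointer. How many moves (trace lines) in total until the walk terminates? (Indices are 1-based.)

17 moves

[1,18] -8+32=24 <58 → l++
[2,18] -7+32=25 <58 → l++
[3,18] -5+32=27 <58 → l++
[4,18] -3+32=29 <58 → l++
[5,18] -2+32=30 <58 → l++
[6,18] 0+32=32 <58 → l++
[7,18] 2+32=34 <58 → l++
[8,18] 4+32=36 <58 → l++
[9,18] 7+32=39 <58 → l++
[10,18] 8+32=40 <58 → l++
[11,18] 11+32=43 <58 → l++
[12,18] 14+32=46 <58 → l++
[13,18] 15+32=47 <58 → l++
[14,18] 20+32=52 <58 → l++
[15,18] 24+32=56 <58 → l++
[16,18] 29+32=61 >58 → r--
[16,17] 29+30=59 >58 → r--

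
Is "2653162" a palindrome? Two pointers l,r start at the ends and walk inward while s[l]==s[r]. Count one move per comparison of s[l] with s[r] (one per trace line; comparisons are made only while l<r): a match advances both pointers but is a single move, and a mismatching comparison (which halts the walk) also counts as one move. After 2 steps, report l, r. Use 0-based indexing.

[0,6] '2'=='2' → l++,r--
[1,5] '6'=='6' → l++,r--

l=2, r=4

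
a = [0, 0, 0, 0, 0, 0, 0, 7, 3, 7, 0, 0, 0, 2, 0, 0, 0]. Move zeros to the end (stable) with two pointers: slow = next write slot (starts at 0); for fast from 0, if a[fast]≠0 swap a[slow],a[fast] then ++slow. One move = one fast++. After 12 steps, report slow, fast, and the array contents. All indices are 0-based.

slow=0 fast=0: a[fast]=0, fast++
slow=0 fast=1: a[fast]=0, fast++
slow=0 fast=2: a[fast]=0, fast++
slow=0 fast=3: a[fast]=0, fast++
slow=0 fast=4: a[fast]=0, fast++
slow=0 fast=5: a[fast]=0, fast++
slow=0 fast=6: a[fast]=0, fast++
slow=0 fast=7: a[fast]=7≠0 swap→a[0]=7, slow++,fast++
slow=1 fast=8: a[fast]=3≠0 swap→a[1]=3, slow++,fast++
slow=2 fast=9: a[fast]=7≠0 swap→a[2]=7, slow++,fast++
slow=3 fast=10: a[fast]=0, fast++
slow=3 fast=11: a[fast]=0, fast++

slow=3, fast=12, a=[7, 3, 7, 0, 0, 0, 0, 0, 0, 0, 0, 0, 0, 2, 0, 0, 0]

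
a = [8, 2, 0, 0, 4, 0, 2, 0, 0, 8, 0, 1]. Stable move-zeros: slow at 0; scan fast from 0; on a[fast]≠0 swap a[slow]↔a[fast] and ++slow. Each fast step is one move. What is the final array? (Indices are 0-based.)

[8, 2, 4, 2, 8, 1, 0, 0, 0, 0, 0, 0]

slow=0 fast=0: a[fast]=8≠0 swap→a[0]=8, slow++,fast++
slow=1 fast=1: a[fast]=2≠0 swap→a[1]=2, slow++,fast++
slow=2 fast=2: a[fast]=0, fast++
slow=2 fast=3: a[fast]=0, fast++
slow=2 fast=4: a[fast]=4≠0 swap→a[2]=4, slow++,fast++
slow=3 fast=5: a[fast]=0, fast++
slow=3 fast=6: a[fast]=2≠0 swap→a[3]=2, slow++,fast++
slow=4 fast=7: a[fast]=0, fast++
slow=4 fast=8: a[fast]=0, fast++
slow=4 fast=9: a[fast]=8≠0 swap→a[4]=8, slow++,fast++
slow=5 fast=10: a[fast]=0, fast++
slow=5 fast=11: a[fast]=1≠0 swap→a[5]=1, slow++,fast++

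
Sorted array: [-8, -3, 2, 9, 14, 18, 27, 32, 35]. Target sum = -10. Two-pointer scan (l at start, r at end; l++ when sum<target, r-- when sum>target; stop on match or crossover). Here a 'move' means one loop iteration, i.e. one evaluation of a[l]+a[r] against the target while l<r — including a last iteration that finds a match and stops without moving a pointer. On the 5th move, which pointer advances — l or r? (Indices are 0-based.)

[0,8] -8+35=27 >-10 → r--
[0,7] -8+32=24 >-10 → r--
[0,6] -8+27=19 >-10 → r--
[0,5] -8+18=10 >-10 → r--
[0,4] -8+14=6 >-10 → r--

r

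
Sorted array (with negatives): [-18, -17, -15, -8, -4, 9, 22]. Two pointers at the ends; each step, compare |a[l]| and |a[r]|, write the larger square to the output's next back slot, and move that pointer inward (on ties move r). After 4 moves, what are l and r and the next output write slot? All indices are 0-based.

l=3, r=5, next write slot=2

[0,6] |-18|<=|22| out[6]=484 → r--
[0,5] |-18|>|9| out[5]=324 → l++
[1,5] |-17|>|9| out[4]=289 → l++
[2,5] |-15|>|9| out[3]=225 → l++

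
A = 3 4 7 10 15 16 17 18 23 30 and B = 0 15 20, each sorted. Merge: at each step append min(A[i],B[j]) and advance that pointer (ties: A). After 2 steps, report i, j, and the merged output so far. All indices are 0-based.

i=1, j=1, merged so far=[0, 3]

i=0 j=0: A[i]=3>B[j]=0 take 0, j++
i=0 j=1: A[i]=3<=B[j]=15 take 3, i++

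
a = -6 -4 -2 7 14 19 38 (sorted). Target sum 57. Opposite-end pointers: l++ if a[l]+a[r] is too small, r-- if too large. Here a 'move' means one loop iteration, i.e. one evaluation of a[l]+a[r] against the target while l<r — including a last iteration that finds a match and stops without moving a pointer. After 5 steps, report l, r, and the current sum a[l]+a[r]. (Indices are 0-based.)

l=5, r=6, sum=57

[0,6] -6+38=32 <57 → l++
[1,6] -4+38=34 <57 → l++
[2,6] -2+38=36 <57 → l++
[3,6] 7+38=45 <57 → l++
[4,6] 14+38=52 <57 → l++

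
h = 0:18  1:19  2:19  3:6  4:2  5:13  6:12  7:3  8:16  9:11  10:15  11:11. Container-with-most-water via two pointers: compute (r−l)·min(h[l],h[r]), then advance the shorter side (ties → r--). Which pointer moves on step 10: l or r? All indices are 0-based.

l

[0,11] min(18,11)*11=121 best=121 * → r--
[0,10] min(18,15)*10=150 best=150 * → r--
[0,9] min(18,11)*9=99 best=150 → r--
[0,8] min(18,16)*8=128 best=150 → r--
[0,7] min(18,3)*7=21 best=150 → r--
[0,6] min(18,12)*6=72 best=150 → r--
[0,5] min(18,13)*5=65 best=150 → r--
[0,4] min(18,2)*4=8 best=150 → r--
[0,3] min(18,6)*3=18 best=150 → r--
[0,2] min(18,19)*2=36 best=150 → l++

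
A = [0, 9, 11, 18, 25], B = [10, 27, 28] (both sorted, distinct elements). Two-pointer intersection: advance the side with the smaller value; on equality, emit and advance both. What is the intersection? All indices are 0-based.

intersection = []

i=0 j=0: 0<10, i++
i=1 j=0: 9<10, i++
i=2 j=0: 11>10, j++
i=2 j=1: 11<27, i++
i=3 j=1: 18<27, i++
i=4 j=1: 25<27, i++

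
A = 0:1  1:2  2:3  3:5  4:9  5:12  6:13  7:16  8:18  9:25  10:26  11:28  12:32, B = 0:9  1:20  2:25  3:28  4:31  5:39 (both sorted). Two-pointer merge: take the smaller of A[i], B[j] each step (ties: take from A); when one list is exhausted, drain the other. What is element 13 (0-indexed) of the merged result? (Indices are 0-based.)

merged[13] = 26

[i=0,j=0] A[i]=1<=B[j]=9 take 1 → i++
[i=1,j=0] A[i]=2<=B[j]=9 take 2 → i++
[i=2,j=0] A[i]=3<=B[j]=9 take 3 → i++
[i=3,j=0] A[i]=5<=B[j]=9 take 5 → i++
[i=4,j=0] A[i]=9<=B[j]=9 take 9 → i++
[i=5,j=0] A[i]=12>B[j]=9 take 9 → j++
[i=5,j=1] A[i]=12<=B[j]=20 take 12 → i++
[i=6,j=1] A[i]=13<=B[j]=20 take 13 → i++
[i=7,j=1] A[i]=16<=B[j]=20 take 16 → i++
[i=8,j=1] A[i]=18<=B[j]=20 take 18 → i++
[i=9,j=1] A[i]=25>B[j]=20 take 20 → j++
[i=9,j=2] A[i]=25<=B[j]=25 take 25 → i++
[i=10,j=2] A[i]=26>B[j]=25 take 25 → j++
[i=10,j=3] A[i]=26<=B[j]=28 take 26 → i++
[i=11,j=3] A[i]=28<=B[j]=28 take 28 → i++
[i=12,j=3] A[i]=32>B[j]=28 take 28 → j++
[i=12,j=4] A[i]=32>B[j]=31 take 31 → j++
[i=12,j=5] A[i]=32<=B[j]=39 take 32 → i++
[i=13,j=5] A done, take B[j]=39 → j++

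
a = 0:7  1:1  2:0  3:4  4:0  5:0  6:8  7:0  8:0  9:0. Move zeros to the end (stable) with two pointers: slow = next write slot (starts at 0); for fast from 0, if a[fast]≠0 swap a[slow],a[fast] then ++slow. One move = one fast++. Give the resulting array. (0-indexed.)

slow=0 fast=0: a[fast]=7≠0 swap→a[0]=7, slow++,fast++
slow=1 fast=1: a[fast]=1≠0 swap→a[1]=1, slow++,fast++
slow=2 fast=2: a[fast]=0, fast++
slow=2 fast=3: a[fast]=4≠0 swap→a[2]=4, slow++,fast++
slow=3 fast=4: a[fast]=0, fast++
slow=3 fast=5: a[fast]=0, fast++
slow=3 fast=6: a[fast]=8≠0 swap→a[3]=8, slow++,fast++
slow=4 fast=7: a[fast]=0, fast++
slow=4 fast=8: a[fast]=0, fast++
slow=4 fast=9: a[fast]=0, fast++

[7, 1, 4, 8, 0, 0, 0, 0, 0, 0]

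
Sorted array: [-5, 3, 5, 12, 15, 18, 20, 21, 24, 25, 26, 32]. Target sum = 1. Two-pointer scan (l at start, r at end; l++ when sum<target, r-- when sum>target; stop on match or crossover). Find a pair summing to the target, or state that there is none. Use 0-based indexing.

[0,11] -5+32=27 >1 → r--
[0,10] -5+26=21 >1 → r--
[0,9] -5+25=20 >1 → r--
[0,8] -5+24=19 >1 → r--
[0,7] -5+21=16 >1 → r--
[0,6] -5+20=15 >1 → r--
[0,5] -5+18=13 >1 → r--
[0,4] -5+15=10 >1 → r--
[0,3] -5+12=7 >1 → r--
[0,2] -5+5=0 <1 → l++
[1,2] 3+5=8 >1 → r--

no pair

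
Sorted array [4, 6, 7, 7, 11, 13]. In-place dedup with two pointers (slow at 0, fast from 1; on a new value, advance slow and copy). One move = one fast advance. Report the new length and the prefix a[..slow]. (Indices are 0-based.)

(s=0,f=1) a[fast]=6≠a[slow]=4 write a[1]=6 → slow++,fast++
(s=1,f=2) a[fast]=7≠a[slow]=6 write a[2]=7 → slow++,fast++
(s=2,f=3) a[fast]=7=a[slow] dup → fast++
(s=2,f=4) a[fast]=11≠a[slow]=7 write a[3]=11 → slow++,fast++
(s=3,f=5) a[fast]=13≠a[slow]=11 write a[4]=13 → slow++,fast++

length 5; prefix = [4, 6, 7, 11, 13]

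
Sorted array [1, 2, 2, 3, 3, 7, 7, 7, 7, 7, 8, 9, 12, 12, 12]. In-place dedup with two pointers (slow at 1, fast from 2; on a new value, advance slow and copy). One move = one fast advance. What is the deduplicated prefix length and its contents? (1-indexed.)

slow=1 fast=2: a[fast]=2≠a[slow]=1 write a[2]=2, slow++,fast++
slow=2 fast=3: a[fast]=2=a[slow] dup, fast++
slow=2 fast=4: a[fast]=3≠a[slow]=2 write a[3]=3, slow++,fast++
slow=3 fast=5: a[fast]=3=a[slow] dup, fast++
slow=3 fast=6: a[fast]=7≠a[slow]=3 write a[4]=7, slow++,fast++
slow=4 fast=7: a[fast]=7=a[slow] dup, fast++
slow=4 fast=8: a[fast]=7=a[slow] dup, fast++
slow=4 fast=9: a[fast]=7=a[slow] dup, fast++
slow=4 fast=10: a[fast]=7=a[slow] dup, fast++
slow=4 fast=11: a[fast]=8≠a[slow]=7 write a[5]=8, slow++,fast++
slow=5 fast=12: a[fast]=9≠a[slow]=8 write a[6]=9, slow++,fast++
slow=6 fast=13: a[fast]=12≠a[slow]=9 write a[7]=12, slow++,fast++
slow=7 fast=14: a[fast]=12=a[slow] dup, fast++
slow=7 fast=15: a[fast]=12=a[slow] dup, fast++

length 7; prefix = [1, 2, 3, 7, 8, 9, 12]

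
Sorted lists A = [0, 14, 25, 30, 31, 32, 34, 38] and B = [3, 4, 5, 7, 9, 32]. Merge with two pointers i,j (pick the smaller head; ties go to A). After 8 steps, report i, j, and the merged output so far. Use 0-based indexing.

[i=0,j=0] A[i]=0<=B[j]=3 take 0 → i++
[i=1,j=0] A[i]=14>B[j]=3 take 3 → j++
[i=1,j=1] A[i]=14>B[j]=4 take 4 → j++
[i=1,j=2] A[i]=14>B[j]=5 take 5 → j++
[i=1,j=3] A[i]=14>B[j]=7 take 7 → j++
[i=1,j=4] A[i]=14>B[j]=9 take 9 → j++
[i=1,j=5] A[i]=14<=B[j]=32 take 14 → i++
[i=2,j=5] A[i]=25<=B[j]=32 take 25 → i++

i=3, j=5, merged so far=[0, 3, 4, 5, 7, 9, 14, 25]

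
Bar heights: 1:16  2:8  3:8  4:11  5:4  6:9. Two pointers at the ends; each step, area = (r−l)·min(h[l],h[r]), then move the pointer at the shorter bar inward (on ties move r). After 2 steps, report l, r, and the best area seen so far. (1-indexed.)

l=1, r=4, best area=45

[1,6] min(16,9)*5=45 best=45 * → r--
[1,5] min(16,4)*4=16 best=45 → r--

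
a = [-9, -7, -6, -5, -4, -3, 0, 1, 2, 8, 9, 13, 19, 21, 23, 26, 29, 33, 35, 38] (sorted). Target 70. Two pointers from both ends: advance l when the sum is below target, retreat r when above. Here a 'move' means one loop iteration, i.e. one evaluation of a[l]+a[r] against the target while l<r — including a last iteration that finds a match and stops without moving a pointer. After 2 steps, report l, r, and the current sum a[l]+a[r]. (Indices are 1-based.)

l=3, r=20, sum=32

[1,20] -9+38=29 <70 → l++
[2,20] -7+38=31 <70 → l++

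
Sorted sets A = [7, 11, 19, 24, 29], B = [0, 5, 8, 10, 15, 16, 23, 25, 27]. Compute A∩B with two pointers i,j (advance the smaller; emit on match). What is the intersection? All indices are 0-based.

[i=0,j=0] 7>0 → j++
[i=0,j=1] 7>5 → j++
[i=0,j=2] 7<8 → i++
[i=1,j=2] 11>8 → j++
[i=1,j=3] 11>10 → j++
[i=1,j=4] 11<15 → i++
[i=2,j=4] 19>15 → j++
[i=2,j=5] 19>16 → j++
[i=2,j=6] 19<23 → i++
[i=3,j=6] 24>23 → j++
[i=3,j=7] 24<25 → i++
[i=4,j=7] 29>25 → j++
[i=4,j=8] 29>27 → j++

intersection = []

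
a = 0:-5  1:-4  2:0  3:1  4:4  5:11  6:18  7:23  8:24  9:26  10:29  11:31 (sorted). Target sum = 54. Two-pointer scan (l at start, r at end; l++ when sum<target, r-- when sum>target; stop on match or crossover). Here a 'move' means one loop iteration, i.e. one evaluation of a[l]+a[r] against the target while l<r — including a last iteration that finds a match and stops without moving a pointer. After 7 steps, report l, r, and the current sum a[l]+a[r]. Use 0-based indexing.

l=7, r=11, sum=54

[0,11] -5+31=26 <54 → l++
[1,11] -4+31=27 <54 → l++
[2,11] 0+31=31 <54 → l++
[3,11] 1+31=32 <54 → l++
[4,11] 4+31=35 <54 → l++
[5,11] 11+31=42 <54 → l++
[6,11] 18+31=49 <54 → l++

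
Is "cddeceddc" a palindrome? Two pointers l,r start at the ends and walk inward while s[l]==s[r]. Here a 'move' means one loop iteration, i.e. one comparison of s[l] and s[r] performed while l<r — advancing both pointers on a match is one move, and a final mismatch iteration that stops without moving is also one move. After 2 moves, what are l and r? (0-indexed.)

l=2, r=6

[0,8] 'c'=='c' → l++,r--
[1,7] 'd'=='d' → l++,r--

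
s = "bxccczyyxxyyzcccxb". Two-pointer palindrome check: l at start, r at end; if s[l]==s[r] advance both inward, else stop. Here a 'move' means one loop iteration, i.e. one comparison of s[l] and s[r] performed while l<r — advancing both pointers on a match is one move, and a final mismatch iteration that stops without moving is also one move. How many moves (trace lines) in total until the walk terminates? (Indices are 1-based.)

l=1 r=18: 'b'=='b', l++,r--
l=2 r=17: 'x'=='x', l++,r--
l=3 r=16: 'c'=='c', l++,r--
l=4 r=15: 'c'=='c', l++,r--
l=5 r=14: 'c'=='c', l++,r--
l=6 r=13: 'z'=='z', l++,r--
l=7 r=12: 'y'=='y', l++,r--
l=8 r=11: 'y'=='y', l++,r--
l=9 r=10: 'x'=='x', l++,r--

9 moves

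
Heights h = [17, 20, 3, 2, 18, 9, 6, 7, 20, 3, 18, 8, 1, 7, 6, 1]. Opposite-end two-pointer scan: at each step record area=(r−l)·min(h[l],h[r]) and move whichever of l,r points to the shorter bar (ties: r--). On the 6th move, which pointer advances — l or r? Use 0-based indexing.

l=0 r=15: min(17,1)*15=15 best=15 *, r--
l=0 r=14: min(17,6)*14=84 best=84 *, r--
l=0 r=13: min(17,7)*13=91 best=91 *, r--
l=0 r=12: min(17,1)*12=12 best=91, r--
l=0 r=11: min(17,8)*11=88 best=91, r--
l=0 r=10: min(17,18)*10=170 best=170 *, l++

l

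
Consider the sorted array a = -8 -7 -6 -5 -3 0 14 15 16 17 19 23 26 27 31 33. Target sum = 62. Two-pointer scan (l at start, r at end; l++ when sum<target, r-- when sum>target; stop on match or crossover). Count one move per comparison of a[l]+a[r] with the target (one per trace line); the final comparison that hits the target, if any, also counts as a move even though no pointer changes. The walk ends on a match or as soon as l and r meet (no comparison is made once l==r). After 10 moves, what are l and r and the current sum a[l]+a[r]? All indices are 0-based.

l=0 r=15: -8+33=25 <62, l++
l=1 r=15: -7+33=26 <62, l++
l=2 r=15: -6+33=27 <62, l++
l=3 r=15: -5+33=28 <62, l++
l=4 r=15: -3+33=30 <62, l++
l=5 r=15: 0+33=33 <62, l++
l=6 r=15: 14+33=47 <62, l++
l=7 r=15: 15+33=48 <62, l++
l=8 r=15: 16+33=49 <62, l++
l=9 r=15: 17+33=50 <62, l++

l=10, r=15, sum=52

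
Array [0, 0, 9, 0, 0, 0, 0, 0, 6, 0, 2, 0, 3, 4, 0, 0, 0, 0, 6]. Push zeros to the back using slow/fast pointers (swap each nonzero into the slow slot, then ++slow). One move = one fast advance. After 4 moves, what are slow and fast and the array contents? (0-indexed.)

(s=0,f=0) a[fast]=0 → fast++
(s=0,f=1) a[fast]=0 → fast++
(s=0,f=2) a[fast]=9≠0 swap→a[0]=9 → slow++,fast++
(s=1,f=3) a[fast]=0 → fast++

slow=1, fast=4, a=[9, 0, 0, 0, 0, 0, 0, 0, 6, 0, 2, 0, 3, 4, 0, 0, 0, 0, 6]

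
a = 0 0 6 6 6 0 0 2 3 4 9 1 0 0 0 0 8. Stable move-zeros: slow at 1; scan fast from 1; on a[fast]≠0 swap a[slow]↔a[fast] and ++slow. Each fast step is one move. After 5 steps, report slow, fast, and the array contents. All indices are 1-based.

slow=1 fast=1: a[fast]=0, fast++
slow=1 fast=2: a[fast]=0, fast++
slow=1 fast=3: a[fast]=6≠0 swap→a[1]=6, slow++,fast++
slow=2 fast=4: a[fast]=6≠0 swap→a[2]=6, slow++,fast++
slow=3 fast=5: a[fast]=6≠0 swap→a[3]=6, slow++,fast++

slow=4, fast=6, a=[6, 6, 6, 0, 0, 0, 0, 2, 3, 4, 9, 1, 0, 0, 0, 0, 8]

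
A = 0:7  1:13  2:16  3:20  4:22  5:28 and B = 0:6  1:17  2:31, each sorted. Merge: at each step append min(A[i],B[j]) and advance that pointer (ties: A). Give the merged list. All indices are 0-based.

i=0 j=0: A[i]=7>B[j]=6 take 6, j++
i=0 j=1: A[i]=7<=B[j]=17 take 7, i++
i=1 j=1: A[i]=13<=B[j]=17 take 13, i++
i=2 j=1: A[i]=16<=B[j]=17 take 16, i++
i=3 j=1: A[i]=20>B[j]=17 take 17, j++
i=3 j=2: A[i]=20<=B[j]=31 take 20, i++
i=4 j=2: A[i]=22<=B[j]=31 take 22, i++
i=5 j=2: A[i]=28<=B[j]=31 take 28, i++
i=6 j=2: A done, take B[j]=31, j++

[6, 7, 13, 16, 17, 20, 22, 28, 31]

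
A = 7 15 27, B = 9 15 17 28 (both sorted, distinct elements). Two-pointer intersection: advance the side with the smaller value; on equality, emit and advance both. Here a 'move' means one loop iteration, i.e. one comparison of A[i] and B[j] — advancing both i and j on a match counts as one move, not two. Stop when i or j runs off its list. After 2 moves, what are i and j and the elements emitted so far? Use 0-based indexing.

[i=0,j=0] 7<9 → i++
[i=1,j=0] 15>9 → j++

i=1, j=1, emitted=[]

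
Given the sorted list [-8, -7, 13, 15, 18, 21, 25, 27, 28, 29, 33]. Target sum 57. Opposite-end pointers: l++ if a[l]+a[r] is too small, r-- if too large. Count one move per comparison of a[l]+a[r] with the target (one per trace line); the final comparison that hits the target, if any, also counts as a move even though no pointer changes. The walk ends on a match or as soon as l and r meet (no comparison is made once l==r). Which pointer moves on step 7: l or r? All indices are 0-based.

[0,10] -8+33=25 <57 → l++
[1,10] -7+33=26 <57 → l++
[2,10] 13+33=46 <57 → l++
[3,10] 15+33=48 <57 → l++
[4,10] 18+33=51 <57 → l++
[5,10] 21+33=54 <57 → l++
[6,10] 25+33=58 >57 → r--

r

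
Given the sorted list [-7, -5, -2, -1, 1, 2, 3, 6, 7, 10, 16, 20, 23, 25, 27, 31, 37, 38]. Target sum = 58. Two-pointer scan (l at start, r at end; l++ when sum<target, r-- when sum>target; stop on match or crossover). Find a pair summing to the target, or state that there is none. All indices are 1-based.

(20, 38)

[1,18] -7+38=31 <58 → l++
[2,18] -5+38=33 <58 → l++
[3,18] -2+38=36 <58 → l++
[4,18] -1+38=37 <58 → l++
[5,18] 1+38=39 <58 → l++
[6,18] 2+38=40 <58 → l++
[7,18] 3+38=41 <58 → l++
[8,18] 6+38=44 <58 → l++
[9,18] 7+38=45 <58 → l++
[10,18] 10+38=48 <58 → l++
[11,18] 16+38=54 <58 → l++
[12,18] 20+38=58 → found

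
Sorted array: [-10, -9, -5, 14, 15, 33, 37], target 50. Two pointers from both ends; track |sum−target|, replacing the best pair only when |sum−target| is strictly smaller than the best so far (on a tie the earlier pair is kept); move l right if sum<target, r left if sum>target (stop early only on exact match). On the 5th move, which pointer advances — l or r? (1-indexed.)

l=1 r=7: -10+37=27 d=23 *, l++
l=2 r=7: -9+37=28 d=22 *, l++
l=3 r=7: -5+37=32 d=18 *, l++
l=4 r=7: 14+37=51 d=1 *, r--
l=4 r=6: 14+33=47 d=3, l++

l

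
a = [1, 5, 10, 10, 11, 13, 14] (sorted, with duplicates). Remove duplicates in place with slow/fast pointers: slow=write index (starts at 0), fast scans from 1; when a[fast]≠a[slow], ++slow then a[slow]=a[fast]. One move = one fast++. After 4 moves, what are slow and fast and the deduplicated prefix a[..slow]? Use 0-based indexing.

slow=3, fast=5, prefix=[1, 5, 10, 11]

(s=0,f=1) a[fast]=5≠a[slow]=1 write a[1]=5 → slow++,fast++
(s=1,f=2) a[fast]=10≠a[slow]=5 write a[2]=10 → slow++,fast++
(s=2,f=3) a[fast]=10=a[slow] dup → fast++
(s=2,f=4) a[fast]=11≠a[slow]=10 write a[3]=11 → slow++,fast++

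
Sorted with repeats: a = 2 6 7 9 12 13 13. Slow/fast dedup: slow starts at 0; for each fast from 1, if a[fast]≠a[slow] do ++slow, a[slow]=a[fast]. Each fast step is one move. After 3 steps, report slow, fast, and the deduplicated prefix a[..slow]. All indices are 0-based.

slow=3, fast=4, prefix=[2, 6, 7, 9]

slow=0 fast=1: a[fast]=6≠a[slow]=2 write a[1]=6, slow++,fast++
slow=1 fast=2: a[fast]=7≠a[slow]=6 write a[2]=7, slow++,fast++
slow=2 fast=3: a[fast]=9≠a[slow]=7 write a[3]=9, slow++,fast++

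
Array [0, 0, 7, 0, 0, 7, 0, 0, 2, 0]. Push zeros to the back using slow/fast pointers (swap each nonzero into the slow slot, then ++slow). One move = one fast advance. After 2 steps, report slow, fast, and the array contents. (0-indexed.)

slow=0, fast=2, a=[0, 0, 7, 0, 0, 7, 0, 0, 2, 0]

(s=0,f=0) a[fast]=0 → fast++
(s=0,f=1) a[fast]=0 → fast++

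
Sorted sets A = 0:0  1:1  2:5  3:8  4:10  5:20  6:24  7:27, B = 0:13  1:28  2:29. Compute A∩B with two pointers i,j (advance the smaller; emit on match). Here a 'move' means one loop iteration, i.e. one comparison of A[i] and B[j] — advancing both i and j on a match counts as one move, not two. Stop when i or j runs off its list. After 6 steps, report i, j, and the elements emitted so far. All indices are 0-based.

i=5, j=1, emitted=[]

[i=0,j=0] 0<13 → i++
[i=1,j=0] 1<13 → i++
[i=2,j=0] 5<13 → i++
[i=3,j=0] 8<13 → i++
[i=4,j=0] 10<13 → i++
[i=5,j=0] 20>13 → j++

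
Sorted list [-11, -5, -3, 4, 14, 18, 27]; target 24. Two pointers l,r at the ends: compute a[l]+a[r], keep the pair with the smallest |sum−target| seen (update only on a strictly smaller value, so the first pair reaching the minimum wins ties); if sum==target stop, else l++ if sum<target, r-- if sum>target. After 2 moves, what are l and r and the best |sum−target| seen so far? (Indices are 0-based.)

l=0 r=6: -11+27=16 d=8 *, l++
l=1 r=6: -5+27=22 d=2 *, l++

l=2, r=6, best |Δ|=2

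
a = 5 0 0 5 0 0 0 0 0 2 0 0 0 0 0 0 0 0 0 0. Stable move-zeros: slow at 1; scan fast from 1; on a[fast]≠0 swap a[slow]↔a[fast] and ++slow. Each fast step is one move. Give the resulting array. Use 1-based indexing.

[5, 5, 2, 0, 0, 0, 0, 0, 0, 0, 0, 0, 0, 0, 0, 0, 0, 0, 0, 0]

slow=1 fast=1: a[fast]=5≠0 swap→a[1]=5, slow++,fast++
slow=2 fast=2: a[fast]=0, fast++
slow=2 fast=3: a[fast]=0, fast++
slow=2 fast=4: a[fast]=5≠0 swap→a[2]=5, slow++,fast++
slow=3 fast=5: a[fast]=0, fast++
slow=3 fast=6: a[fast]=0, fast++
slow=3 fast=7: a[fast]=0, fast++
slow=3 fast=8: a[fast]=0, fast++
slow=3 fast=9: a[fast]=0, fast++
slow=3 fast=10: a[fast]=2≠0 swap→a[3]=2, slow++,fast++
slow=4 fast=11: a[fast]=0, fast++
slow=4 fast=12: a[fast]=0, fast++
slow=4 fast=13: a[fast]=0, fast++
slow=4 fast=14: a[fast]=0, fast++
slow=4 fast=15: a[fast]=0, fast++
slow=4 fast=16: a[fast]=0, fast++
slow=4 fast=17: a[fast]=0, fast++
slow=4 fast=18: a[fast]=0, fast++
slow=4 fast=19: a[fast]=0, fast++
slow=4 fast=20: a[fast]=0, fast++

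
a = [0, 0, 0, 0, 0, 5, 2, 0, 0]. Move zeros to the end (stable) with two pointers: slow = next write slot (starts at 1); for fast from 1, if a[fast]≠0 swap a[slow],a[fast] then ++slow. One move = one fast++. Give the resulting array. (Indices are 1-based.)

[5, 2, 0, 0, 0, 0, 0, 0, 0]

slow=1 fast=1: a[fast]=0, fast++
slow=1 fast=2: a[fast]=0, fast++
slow=1 fast=3: a[fast]=0, fast++
slow=1 fast=4: a[fast]=0, fast++
slow=1 fast=5: a[fast]=0, fast++
slow=1 fast=6: a[fast]=5≠0 swap→a[1]=5, slow++,fast++
slow=2 fast=7: a[fast]=2≠0 swap→a[2]=2, slow++,fast++
slow=3 fast=8: a[fast]=0, fast++
slow=3 fast=9: a[fast]=0, fast++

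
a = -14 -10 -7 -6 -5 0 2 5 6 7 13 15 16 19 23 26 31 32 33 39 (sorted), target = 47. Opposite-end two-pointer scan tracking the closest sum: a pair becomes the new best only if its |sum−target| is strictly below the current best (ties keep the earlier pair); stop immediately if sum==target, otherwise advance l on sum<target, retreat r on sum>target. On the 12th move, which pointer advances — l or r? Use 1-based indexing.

l

l=1 r=20: -14+39=25 d=22 *, l++
l=2 r=20: -10+39=29 d=18 *, l++
l=3 r=20: -7+39=32 d=15 *, l++
l=4 r=20: -6+39=33 d=14 *, l++
l=5 r=20: -5+39=34 d=13 *, l++
l=6 r=20: 0+39=39 d=8 *, l++
l=7 r=20: 2+39=41 d=6 *, l++
l=8 r=20: 5+39=44 d=3 *, l++
l=9 r=20: 6+39=45 d=2 *, l++
l=10 r=20: 7+39=46 d=1 *, l++
l=11 r=20: 13+39=52 d=5, r--
l=11 r=19: 13+33=46 d=1, l++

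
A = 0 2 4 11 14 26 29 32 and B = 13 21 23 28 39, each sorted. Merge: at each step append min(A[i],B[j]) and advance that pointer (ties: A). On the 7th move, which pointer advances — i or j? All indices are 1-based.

i=1 j=1: A[i]=0<=B[j]=13 take 0, i++
i=2 j=1: A[i]=2<=B[j]=13 take 2, i++
i=3 j=1: A[i]=4<=B[j]=13 take 4, i++
i=4 j=1: A[i]=11<=B[j]=13 take 11, i++
i=5 j=1: A[i]=14>B[j]=13 take 13, j++
i=5 j=2: A[i]=14<=B[j]=21 take 14, i++
i=6 j=2: A[i]=26>B[j]=21 take 21, j++

j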